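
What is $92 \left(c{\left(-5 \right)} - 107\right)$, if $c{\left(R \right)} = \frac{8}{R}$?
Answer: $- \frac{49956}{5} \approx -9991.2$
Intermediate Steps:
$92 \left(c{\left(-5 \right)} - 107\right) = 92 \left(\frac{8}{-5} - 107\right) = 92 \left(8 \left(- \frac{1}{5}\right) - 107\right) = 92 \left(- \frac{8}{5} - 107\right) = 92 \left(- \frac{543}{5}\right) = - \frac{49956}{5}$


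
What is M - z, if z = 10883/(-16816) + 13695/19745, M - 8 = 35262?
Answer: 212922734693/6036944 ≈ 35270.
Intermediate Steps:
M = 35270 (M = 8 + 35262 = 35270)
z = 280187/6036944 (z = 10883*(-1/16816) + 13695*(1/19745) = -10883/16816 + 249/359 = 280187/6036944 ≈ 0.046412)
M - z = 35270 - 1*280187/6036944 = 35270 - 280187/6036944 = 212922734693/6036944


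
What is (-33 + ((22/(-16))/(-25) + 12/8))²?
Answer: 39551521/40000 ≈ 988.79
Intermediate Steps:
(-33 + ((22/(-16))/(-25) + 12/8))² = (-33 + ((22*(-1/16))*(-1/25) + 12*(⅛)))² = (-33 + (-11/8*(-1/25) + 3/2))² = (-33 + (11/200 + 3/2))² = (-33 + 311/200)² = (-6289/200)² = 39551521/40000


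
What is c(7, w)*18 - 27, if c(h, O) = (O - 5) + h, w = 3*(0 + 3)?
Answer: 171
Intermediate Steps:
w = 9 (w = 3*3 = 9)
c(h, O) = -5 + O + h (c(h, O) = (-5 + O) + h = -5 + O + h)
c(7, w)*18 - 27 = (-5 + 9 + 7)*18 - 27 = 11*18 - 27 = 198 - 27 = 171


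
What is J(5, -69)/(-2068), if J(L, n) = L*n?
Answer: 345/2068 ≈ 0.16683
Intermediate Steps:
J(5, -69)/(-2068) = (5*(-69))/(-2068) = -345*(-1/2068) = 345/2068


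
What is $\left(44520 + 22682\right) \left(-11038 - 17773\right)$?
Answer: $-1936156822$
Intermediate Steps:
$\left(44520 + 22682\right) \left(-11038 - 17773\right) = 67202 \left(-28811\right) = -1936156822$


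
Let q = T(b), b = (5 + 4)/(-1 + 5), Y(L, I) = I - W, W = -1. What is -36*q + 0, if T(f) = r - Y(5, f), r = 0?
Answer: 117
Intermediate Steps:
Y(L, I) = 1 + I (Y(L, I) = I - 1*(-1) = I + 1 = 1 + I)
b = 9/4 ≈ 2.2500
T(f) = -1 - f (T(f) = 0 - (1 + f) = 0 + (-1 - f) = -1 - f)
q = -13/4 (q = -1 - 1*9/4 = -1 - 9/4 = -13/4 ≈ -3.2500)
-36*q + 0 = -36*(-13/4) + 0 = 117 + 0 = 117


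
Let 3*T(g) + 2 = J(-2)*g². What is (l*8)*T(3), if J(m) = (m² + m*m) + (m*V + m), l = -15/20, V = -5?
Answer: -284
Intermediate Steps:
l = -¾ (l = -15*1/20 = -¾ ≈ -0.75000)
J(m) = -4*m + 2*m² (J(m) = (m² + m*m) + (m*(-5) + m) = (m² + m²) + (-5*m + m) = 2*m² - 4*m = -4*m + 2*m²)
T(g) = -⅔ + 16*g²/3 (T(g) = -⅔ + ((2*(-2)*(-2 - 2))*g²)/3 = -⅔ + ((2*(-2)*(-4))*g²)/3 = -⅔ + (16*g²)/3 = -⅔ + 16*g²/3)
(l*8)*T(3) = (-¾*8)*(-⅔ + (16/3)*3²) = -6*(-⅔ + (16/3)*9) = -6*(-⅔ + 48) = -6*142/3 = -284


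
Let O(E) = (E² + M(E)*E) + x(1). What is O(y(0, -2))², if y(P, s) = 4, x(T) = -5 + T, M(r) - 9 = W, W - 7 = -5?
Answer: 3136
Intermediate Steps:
W = 2 (W = 7 - 5 = 2)
M(r) = 11 (M(r) = 9 + 2 = 11)
O(E) = -4 + E² + 11*E (O(E) = (E² + 11*E) + (-5 + 1) = (E² + 11*E) - 4 = -4 + E² + 11*E)
O(y(0, -2))² = (-4 + 4² + 11*4)² = (-4 + 16 + 44)² = 56² = 3136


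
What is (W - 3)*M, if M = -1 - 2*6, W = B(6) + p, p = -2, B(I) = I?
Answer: -13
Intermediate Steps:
W = 4 (W = 6 - 2 = 4)
M = -13 (M = -1 - 12 = -13)
(W - 3)*M = (4 - 3)*(-13) = 1*(-13) = -13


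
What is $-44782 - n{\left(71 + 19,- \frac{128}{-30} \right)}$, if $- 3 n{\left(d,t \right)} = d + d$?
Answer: $-44722$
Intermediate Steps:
$n{\left(d,t \right)} = - \frac{2 d}{3}$ ($n{\left(d,t \right)} = - \frac{d + d}{3} = - \frac{2 d}{3}$)
$-44782 - n{\left(71 + 19,- \frac{128}{-30} \right)} = -44782 - - \frac{2 \left(71 + 19\right)}{3} = -44782 - \left(- \frac{2}{3}\right) 90 = -44782 - -60 = -44782 + 60 = -44722$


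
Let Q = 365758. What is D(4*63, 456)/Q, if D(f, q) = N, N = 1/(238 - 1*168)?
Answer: 1/25603060 ≈ 3.9058e-8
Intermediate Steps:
N = 1/70 (N = 1/(238 - 168) = 1/70 ≈ 0.014286)
D(f, q) = 1/70
D(4*63, 456)/Q = (1/70)/365758 = (1/70)*(1/365758) = 1/25603060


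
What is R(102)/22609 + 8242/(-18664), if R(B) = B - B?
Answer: -4121/9332 ≈ -0.44160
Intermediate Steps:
R(B) = 0
R(102)/22609 + 8242/(-18664) = 0/22609 + 8242/(-18664) = 0*(1/22609) + 8242*(-1/18664) = 0 - 4121/9332 = -4121/9332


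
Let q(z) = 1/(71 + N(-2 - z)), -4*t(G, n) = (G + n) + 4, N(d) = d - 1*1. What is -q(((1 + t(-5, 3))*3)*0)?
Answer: -1/68 ≈ -0.014706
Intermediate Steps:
N(d) = -1 + d (N(d) = d - 1 = -1 + d)
t(G, n) = -1 - G/4 - n/4 (t(G, n) = -((G + n) + 4)/4 = -(4 + G + n)/4 = -1 - G/4 - n/4)
q(z) = 1/(68 - z) (q(z) = 1/(71 + (-1 + (-2 - z))) = 1/(71 + (-3 - z)) = 1/(68 - z))
-q(((1 + t(-5, 3))*3)*0) = -(-1)/(-68 + ((1 + (-1 - ¼*(-5) - ¼*3))*3)*0) = -(-1)/(-68 + ((1 + (-1 + 5/4 - ¾))*3)*0) = -(-1)/(-68 + ((1 - ½)*3)*0) = -(-1)/(-68 + ((½)*3)*0) = -(-1)/(-68 + (3/2)*0) = -(-1)/(-68 + 0) = -(-1)/(-68) = -(-1)*(-1)/68 = -1*1/68 = -1/68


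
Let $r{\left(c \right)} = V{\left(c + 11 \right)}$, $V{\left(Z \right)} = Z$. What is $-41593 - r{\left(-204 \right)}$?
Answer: $-41400$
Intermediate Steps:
$r{\left(c \right)} = 11 + c$ ($r{\left(c \right)} = c + 11 = 11 + c$)
$-41593 - r{\left(-204 \right)} = -41593 - \left(11 - 204\right) = -41593 - -193 = -41593 + 193 = -41400$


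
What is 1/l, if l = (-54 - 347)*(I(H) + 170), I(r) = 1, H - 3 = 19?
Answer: -1/68571 ≈ -1.4583e-5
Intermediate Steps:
H = 22 (H = 3 + 19 = 22)
l = -68571 (l = (-54 - 347)*(1 + 170) = -401*171 = -68571)
1/l = 1/(-68571) = -1/68571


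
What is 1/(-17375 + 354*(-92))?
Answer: -1/49943 ≈ -2.0023e-5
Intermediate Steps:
1/(-17375 + 354*(-92)) = 1/(-17375 - 32568) = 1/(-49943) = -1/49943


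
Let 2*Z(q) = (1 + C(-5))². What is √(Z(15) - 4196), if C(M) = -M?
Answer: I*√4178 ≈ 64.637*I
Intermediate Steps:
Z(q) = 18 (Z(q) = (1 - 1*(-5))²/2 = (1 + 5)²/2 = (½)*6² = (½)*36 = 18)
√(Z(15) - 4196) = √(18 - 4196) = √(-4178) = I*√4178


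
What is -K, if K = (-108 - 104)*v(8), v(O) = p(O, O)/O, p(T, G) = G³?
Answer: 13568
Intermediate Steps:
v(O) = O² (v(O) = O³/O = O²)
K = -13568 (K = (-108 - 104)*8² = -212*64 = -13568)
-K = -1*(-13568) = 13568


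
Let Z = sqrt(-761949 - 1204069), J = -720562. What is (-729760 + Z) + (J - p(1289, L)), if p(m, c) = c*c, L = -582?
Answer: -1789046 + I*sqrt(1966018) ≈ -1.789e+6 + 1402.1*I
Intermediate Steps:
p(m, c) = c**2
Z = I*sqrt(1966018) (Z = sqrt(-1966018) = I*sqrt(1966018) ≈ 1402.1*I)
(-729760 + Z) + (J - p(1289, L)) = (-729760 + I*sqrt(1966018)) + (-720562 - 1*(-582)**2) = (-729760 + I*sqrt(1966018)) + (-720562 - 1*338724) = (-729760 + I*sqrt(1966018)) + (-720562 - 338724) = (-729760 + I*sqrt(1966018)) - 1059286 = -1789046 + I*sqrt(1966018)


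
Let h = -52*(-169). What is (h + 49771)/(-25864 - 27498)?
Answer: -58559/53362 ≈ -1.0974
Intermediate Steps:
h = 8788
(h + 49771)/(-25864 - 27498) = (8788 + 49771)/(-25864 - 27498) = 58559/(-53362) = 58559*(-1/53362) = -58559/53362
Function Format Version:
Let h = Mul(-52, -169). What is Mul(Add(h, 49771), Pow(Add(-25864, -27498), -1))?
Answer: Rational(-58559, 53362) ≈ -1.0974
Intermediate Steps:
h = 8788
Mul(Add(h, 49771), Pow(Add(-25864, -27498), -1)) = Mul(Add(8788, 49771), Pow(Add(-25864, -27498), -1)) = Mul(58559, Pow(-53362, -1)) = Mul(58559, Rational(-1, 53362)) = Rational(-58559, 53362)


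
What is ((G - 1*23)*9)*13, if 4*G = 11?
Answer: -9477/4 ≈ -2369.3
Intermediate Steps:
G = 11/4 (G = (¼)*11 = 11/4 ≈ 2.7500)
((G - 1*23)*9)*13 = ((11/4 - 1*23)*9)*13 = ((11/4 - 23)*9)*13 = -81/4*9*13 = -729/4*13 = -9477/4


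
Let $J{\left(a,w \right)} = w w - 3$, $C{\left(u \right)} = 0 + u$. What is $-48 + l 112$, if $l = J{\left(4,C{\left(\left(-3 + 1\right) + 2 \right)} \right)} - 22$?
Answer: $-2848$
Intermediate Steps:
$C{\left(u \right)} = u$
$J{\left(a,w \right)} = -3 + w^{2}$ ($J{\left(a,w \right)} = w^{2} - 3 = -3 + w^{2}$)
$l = -25$ ($l = \left(-3 + \left(\left(-3 + 1\right) + 2\right)^{2}\right) - 22 = \left(-3 + \left(-2 + 2\right)^{2}\right) - 22 = \left(-3 + 0^{2}\right) - 22 = \left(-3 + 0\right) - 22 = -3 - 22 = -25$)
$-48 + l 112 = -48 - 2800 = -2848$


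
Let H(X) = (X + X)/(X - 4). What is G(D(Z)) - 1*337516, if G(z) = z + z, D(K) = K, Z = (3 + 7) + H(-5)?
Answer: -3037444/9 ≈ -3.3749e+5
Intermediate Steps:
H(X) = 2*X/(-4 + X) (H(X) = (2*X)/(-4 + X) = 2*X/(-4 + X))
Z = 100/9 (Z = (3 + 7) + 2*(-5)/(-4 - 5) = 10 + 2*(-5)/(-9) = 10 + 2*(-5)*(-⅑) = 10 + 10/9 = 100/9 ≈ 11.111)
G(z) = 2*z
G(D(Z)) - 1*337516 = 2*(100/9) - 1*337516 = 200/9 - 337516 = -3037444/9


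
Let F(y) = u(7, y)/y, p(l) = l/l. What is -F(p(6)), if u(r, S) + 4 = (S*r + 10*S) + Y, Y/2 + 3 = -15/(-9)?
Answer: -31/3 ≈ -10.333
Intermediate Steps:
Y = -8/3 (Y = -6 + 2*(-15/(-9)) = -6 + 2*(-15*(-⅑)) = -6 + 2*(5/3) = -6 + 10/3 = -8/3 ≈ -2.6667)
p(l) = 1
u(r, S) = -20/3 + 10*S + S*r (u(r, S) = -4 + ((S*r + 10*S) - 8/3) = -4 + ((10*S + S*r) - 8/3) = -4 + (-8/3 + 10*S + S*r) = -20/3 + 10*S + S*r)
F(y) = (-20/3 + 17*y)/y (F(y) = (-20/3 + 10*y + y*7)/y = (-20/3 + 10*y + 7*y)/y = (-20/3 + 17*y)/y)
-F(p(6)) = -(17 - 20/3/1) = -(17 - 20/3*1) = -(17 - 20/3) = -1*31/3 = -31/3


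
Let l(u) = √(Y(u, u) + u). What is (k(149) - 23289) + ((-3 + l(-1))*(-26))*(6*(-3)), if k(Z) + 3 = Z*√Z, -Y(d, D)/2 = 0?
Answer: -24696 + 149*√149 + 468*I ≈ -22877.0 + 468.0*I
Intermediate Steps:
Y(d, D) = 0 (Y(d, D) = -2*0 = 0)
k(Z) = -3 + Z^(3/2) (k(Z) = -3 + Z*√Z = -3 + Z^(3/2))
l(u) = √u (l(u) = √(0 + u) = √u)
(k(149) - 23289) + ((-3 + l(-1))*(-26))*(6*(-3)) = ((-3 + 149^(3/2)) - 23289) + ((-3 + √(-1))*(-26))*(6*(-3)) = ((-3 + 149*√149) - 23289) + ((-3 + I)*(-26))*(-18) = (-23292 + 149*√149) + (78 - 26*I)*(-18) = (-23292 + 149*√149) + (-1404 + 468*I) = -24696 + 149*√149 + 468*I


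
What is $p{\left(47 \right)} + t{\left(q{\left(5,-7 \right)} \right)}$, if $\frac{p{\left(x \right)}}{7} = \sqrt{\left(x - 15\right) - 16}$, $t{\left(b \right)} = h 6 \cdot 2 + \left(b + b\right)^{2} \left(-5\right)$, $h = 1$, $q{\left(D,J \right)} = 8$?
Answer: $-1240$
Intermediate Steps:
$t{\left(b \right)} = 12 - 20 b^{2}$ ($t{\left(b \right)} = 1 \cdot 6 \cdot 2 + \left(b + b\right)^{2} \left(-5\right) = 6 \cdot 2 + \left(2 b\right)^{2} \left(-5\right) = 12 + 4 b^{2} \left(-5\right) = 12 - 20 b^{2}$)
$p{\left(x \right)} = 7 \sqrt{-31 + x}$ ($p{\left(x \right)} = 7 \sqrt{\left(x - 15\right) - 16} = 7 \sqrt{\left(-15 + x\right) - 16} = 7 \sqrt{-31 + x}$)
$p{\left(47 \right)} + t{\left(q{\left(5,-7 \right)} \right)} = 7 \sqrt{-31 + 47} + \left(12 - 20 \cdot 8^{2}\right) = 7 \sqrt{16} + \left(12 - 1280\right) = 7 \cdot 4 + \left(12 - 1280\right) = 28 - 1268 = -1240$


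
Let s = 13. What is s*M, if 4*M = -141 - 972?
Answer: -14469/4 ≈ -3617.3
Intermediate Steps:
M = -1113/4 (M = (-141 - 972)/4 = (¼)*(-1113) = -1113/4 ≈ -278.25)
s*M = 13*(-1113/4) = -14469/4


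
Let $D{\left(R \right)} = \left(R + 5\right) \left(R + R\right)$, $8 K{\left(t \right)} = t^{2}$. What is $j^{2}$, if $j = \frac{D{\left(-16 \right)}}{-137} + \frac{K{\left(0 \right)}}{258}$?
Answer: $\frac{123904}{18769} \approx 6.6015$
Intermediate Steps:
$K{\left(t \right)} = \frac{t^{2}}{8}$
$D{\left(R \right)} = 2 R \left(5 + R\right)$ ($D{\left(R \right)} = \left(5 + R\right) 2 R = 2 R \left(5 + R\right)$)
$j = - \frac{352}{137}$ ($j = \frac{2 \left(-16\right) \left(5 - 16\right)}{-137} + \frac{\frac{1}{8} \cdot 0^{2}}{258} = 2 \left(-16\right) \left(-11\right) \left(- \frac{1}{137}\right) + \frac{1}{8} \cdot 0 \cdot \frac{1}{258} = 352 \left(- \frac{1}{137}\right) + 0 \cdot \frac{1}{258} = - \frac{352}{137} + 0 = - \frac{352}{137} \approx -2.5693$)
$j^{2} = \left(- \frac{352}{137}\right)^{2} = \frac{123904}{18769}$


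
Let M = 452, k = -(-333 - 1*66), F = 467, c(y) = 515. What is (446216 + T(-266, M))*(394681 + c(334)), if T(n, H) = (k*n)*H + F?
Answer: -18782039648460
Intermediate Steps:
k = 399 (k = -(-333 - 66) = -1*(-399) = 399)
T(n, H) = 467 + 399*H*n (T(n, H) = (399*n)*H + 467 = 399*H*n + 467 = 467 + 399*H*n)
(446216 + T(-266, M))*(394681 + c(334)) = (446216 + (467 + 399*452*(-266)))*(394681 + 515) = (446216 + (467 - 47972568))*395196 = (446216 - 47972101)*395196 = -47525885*395196 = -18782039648460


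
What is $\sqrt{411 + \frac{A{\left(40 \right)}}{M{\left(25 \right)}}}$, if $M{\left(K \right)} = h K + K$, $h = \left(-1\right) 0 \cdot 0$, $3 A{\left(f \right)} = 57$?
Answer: $\frac{\sqrt{10294}}{5} \approx 20.292$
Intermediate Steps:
$A{\left(f \right)} = 19$ ($A{\left(f \right)} = \frac{1}{3} \cdot 57 = 19$)
$h = 0$ ($h = 0 \cdot 0 = 0$)
$M{\left(K \right)} = K$ ($M{\left(K \right)} = 0 K + K = 0 + K = K$)
$\sqrt{411 + \frac{A{\left(40 \right)}}{M{\left(25 \right)}}} = \sqrt{411 + \frac{19}{25}} = \sqrt{\frac{10294}{25}} = \frac{\sqrt{10294}}{5}$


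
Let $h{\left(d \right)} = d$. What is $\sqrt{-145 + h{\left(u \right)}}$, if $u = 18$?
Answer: $i \sqrt{127} \approx 11.269 i$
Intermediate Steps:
$\sqrt{-145 + h{\left(u \right)}} = \sqrt{-145 + 18} = \sqrt{-127} = i \sqrt{127}$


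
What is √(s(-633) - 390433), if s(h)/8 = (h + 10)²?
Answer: √2714599 ≈ 1647.6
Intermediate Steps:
s(h) = 8*(10 + h)² (s(h) = 8*(h + 10)² = 8*(10 + h)²)
√(s(-633) - 390433) = √(8*(10 - 633)² - 390433) = √(8*(-623)² - 390433) = √(8*388129 - 390433) = √(3105032 - 390433) = √2714599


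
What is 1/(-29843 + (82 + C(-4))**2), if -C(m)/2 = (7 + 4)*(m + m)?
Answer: 1/36721 ≈ 2.7232e-5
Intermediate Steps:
C(m) = -44*m (C(m) = -2*(7 + 4)*(m + m) = -22*2*m = -44*m)
1/(-29843 + (82 + C(-4))**2) = 1/(-29843 + (82 - 44*(-4))**2) = 1/(-29843 + (82 + 176)**2) = 1/(-29843 + 258**2) = 1/(-29843 + 66564) = 1/36721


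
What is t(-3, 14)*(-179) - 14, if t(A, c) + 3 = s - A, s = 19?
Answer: -3415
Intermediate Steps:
t(A, c) = 16 - A (t(A, c) = -3 + (19 - A) = 16 - A)
t(-3, 14)*(-179) - 14 = (16 - 1*(-3))*(-179) - 14 = (16 + 3)*(-179) - 14 = 19*(-179) - 14 = -3401 - 14 = -3415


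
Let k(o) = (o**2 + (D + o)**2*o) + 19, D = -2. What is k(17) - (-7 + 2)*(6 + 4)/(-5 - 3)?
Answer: 16507/4 ≈ 4126.8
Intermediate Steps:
k(o) = 19 + o**2 + o*(-2 + o)**2 (k(o) = (o**2 + (-2 + o)**2*o) + 19 = (o**2 + o*(-2 + o)**2) + 19 = 19 + o**2 + o*(-2 + o)**2)
k(17) - (-7 + 2)*(6 + 4)/(-5 - 3) = (19 + 17**2 + 17*(-2 + 17)**2) - (-7 + 2)*(6 + 4)/(-5 - 3) = (19 + 289 + 17*15**2) - (-5)*10/(-8) = (19 + 289 + 17*225) - (-5)*10*(-1/8) = (19 + 289 + 3825) - (-5)*(-5)/4 = 4133 - 1*25/4 = 4133 - 25/4 = 16507/4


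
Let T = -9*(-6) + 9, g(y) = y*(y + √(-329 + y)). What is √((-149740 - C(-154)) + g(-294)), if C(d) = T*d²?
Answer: √(-1557412 - 294*I*√623) ≈ 2.94 - 1248.0*I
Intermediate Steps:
T = 63 (T = 54 + 9 = 63)
C(d) = 63*d²
√((-149740 - C(-154)) + g(-294)) = √((-149740 - 63*(-154)²) - 294*(-294 + √(-329 - 294))) = √((-149740 - 63*23716) - 294*(-294 + √(-623))) = √((-149740 - 1*1494108) - 294*(-294 + I*√623)) = √((-149740 - 1494108) + (86436 - 294*I*√623)) = √(-1643848 + (86436 - 294*I*√623)) = √(-1557412 - 294*I*√623)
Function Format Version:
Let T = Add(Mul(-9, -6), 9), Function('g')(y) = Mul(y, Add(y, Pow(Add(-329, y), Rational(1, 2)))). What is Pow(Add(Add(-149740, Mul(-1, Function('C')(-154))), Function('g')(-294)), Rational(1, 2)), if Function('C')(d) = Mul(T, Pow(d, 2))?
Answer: Pow(Add(-1557412, Mul(-294, I, Pow(623, Rational(1, 2)))), Rational(1, 2)) ≈ Add(2.940, Mul(-1248.0, I))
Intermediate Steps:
T = 63 (T = Add(54, 9) = 63)
Function('C')(d) = Mul(63, Pow(d, 2))
Pow(Add(Add(-149740, Mul(-1, Function('C')(-154))), Function('g')(-294)), Rational(1, 2)) = Pow(Add(Add(-149740, Mul(-1, Mul(63, Pow(-154, 2)))), Mul(-294, Add(-294, Pow(Add(-329, -294), Rational(1, 2))))), Rational(1, 2)) = Pow(Add(Add(-149740, Mul(-1, Mul(63, 23716))), Mul(-294, Add(-294, Pow(-623, Rational(1, 2))))), Rational(1, 2)) = Pow(Add(Add(-149740, Mul(-1, 1494108)), Mul(-294, Add(-294, Mul(I, Pow(623, Rational(1, 2)))))), Rational(1, 2)) = Pow(Add(Add(-149740, -1494108), Add(86436, Mul(-294, I, Pow(623, Rational(1, 2))))), Rational(1, 2)) = Pow(Add(-1643848, Add(86436, Mul(-294, I, Pow(623, Rational(1, 2))))), Rational(1, 2)) = Pow(Add(-1557412, Mul(-294, I, Pow(623, Rational(1, 2)))), Rational(1, 2))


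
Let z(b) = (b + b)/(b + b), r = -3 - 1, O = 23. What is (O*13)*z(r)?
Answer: 299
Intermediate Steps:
r = -4
z(b) = 1 (z(b) = (2*b)/((2*b)) = (2*b)*(1/(2*b)) = 1)
(O*13)*z(r) = (23*13)*1 = 299*1 = 299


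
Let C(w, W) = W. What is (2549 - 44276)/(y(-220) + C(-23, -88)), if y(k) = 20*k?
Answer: 13909/1496 ≈ 9.2975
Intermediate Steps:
(2549 - 44276)/(y(-220) + C(-23, -88)) = (2549 - 44276)/(20*(-220) - 88) = -41727/(-4400 - 88) = -41727/(-4488) = -41727*(-1/4488) = 13909/1496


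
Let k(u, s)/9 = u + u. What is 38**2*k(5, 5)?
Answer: 129960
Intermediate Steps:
k(u, s) = 18*u (k(u, s) = 9*(u + u) = 9*(2*u) = 18*u)
38**2*k(5, 5) = 38**2*(18*5) = 1444*90 = 129960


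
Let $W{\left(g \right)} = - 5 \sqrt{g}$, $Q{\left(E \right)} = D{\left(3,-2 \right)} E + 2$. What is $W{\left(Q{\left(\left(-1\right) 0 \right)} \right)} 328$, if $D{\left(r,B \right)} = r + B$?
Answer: $- 1640 \sqrt{2} \approx -2319.3$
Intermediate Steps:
$D{\left(r,B \right)} = B + r$
$Q{\left(E \right)} = 2 + E$ ($Q{\left(E \right)} = \left(-2 + 3\right) E + 2 = 1 E + 2 = E + 2 = 2 + E$)
$W{\left(Q{\left(\left(-1\right) 0 \right)} \right)} 328 = - 5 \sqrt{2 - 0} \cdot 328 = - 5 \sqrt{2 + 0} \cdot 328 = - 5 \sqrt{2} \cdot 328 = - 1640 \sqrt{2}$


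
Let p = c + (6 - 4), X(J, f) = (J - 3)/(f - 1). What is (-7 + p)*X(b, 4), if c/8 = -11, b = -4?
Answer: 217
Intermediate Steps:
X(J, f) = (-3 + J)/(-1 + f)
c = -88 (c = 8*(-11) = -88)
p = -86 (p = -88 + (6 - 4) = -88 + 2 = -86)
(-7 + p)*X(b, 4) = (-7 - 86)*((-3 - 4)/(-1 + 4)) = -93*(-7)/3 = -31*(-7) = -93*(-7/3) = 217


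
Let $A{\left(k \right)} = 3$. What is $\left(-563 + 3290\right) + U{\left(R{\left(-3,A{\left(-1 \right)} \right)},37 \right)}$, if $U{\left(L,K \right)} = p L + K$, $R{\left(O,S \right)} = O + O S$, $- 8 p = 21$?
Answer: $\frac{5591}{2} \approx 2795.5$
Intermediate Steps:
$p = - \frac{21}{8}$ ($p = \left(- \frac{1}{8}\right) 21 = - \frac{21}{8} \approx -2.625$)
$U{\left(L,K \right)} = K - \frac{21 L}{8}$ ($U{\left(L,K \right)} = - \frac{21 L}{8} + K = K - \frac{21 L}{8}$)
$\left(-563 + 3290\right) + U{\left(R{\left(-3,A{\left(-1 \right)} \right)},37 \right)} = \left(-563 + 3290\right) + \left(37 - \frac{21 \left(- 3 \left(1 + 3\right)\right)}{8}\right) = 2727 + \left(37 - \frac{21 \left(\left(-3\right) 4\right)}{8}\right) = 2727 + \left(37 - - \frac{63}{2}\right) = 2727 + \left(37 + \frac{63}{2}\right) = 2727 + \frac{137}{2} = \frac{5591}{2}$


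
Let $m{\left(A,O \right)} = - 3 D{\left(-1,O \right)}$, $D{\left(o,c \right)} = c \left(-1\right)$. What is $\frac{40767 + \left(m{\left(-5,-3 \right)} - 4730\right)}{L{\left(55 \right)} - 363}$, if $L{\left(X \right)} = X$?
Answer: $- \frac{9007}{77} \approx -116.97$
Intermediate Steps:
$D{\left(o,c \right)} = - c$
$m{\left(A,O \right)} = 3 O$ ($m{\left(A,O \right)} = - 3 \left(- O\right) = 3 O$)
$\frac{40767 + \left(m{\left(-5,-3 \right)} - 4730\right)}{L{\left(55 \right)} - 363} = \frac{40767 + \left(3 \left(-3\right) - 4730\right)}{55 - 363} = \frac{40767 - 4739}{55 - 363} = \frac{36028}{-308} = 36028 \left(- \frac{1}{308}\right) = - \frac{9007}{77}$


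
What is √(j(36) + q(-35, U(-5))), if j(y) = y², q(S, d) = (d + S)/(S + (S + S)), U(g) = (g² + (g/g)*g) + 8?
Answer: √291615/15 ≈ 36.001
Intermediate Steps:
U(g) = 8 + g + g² (U(g) = (g² + 1*g) + 8 = (g² + g) + 8 = (g + g²) + 8 = 8 + g + g²)
q(S, d) = (S + d)/(3*S) (q(S, d) = (S + d)/(S + 2*S) = (S + d)/((3*S)) = (S + d)*(1/(3*S)) = (S + d)/(3*S))
√(j(36) + q(-35, U(-5))) = √(36² + (⅓)*(-35 + (8 - 5 + (-5)²))/(-35)) = √(1296 + (⅓)*(-1/35)*(-35 + (8 - 5 + 25))) = √(1296 + (⅓)*(-1/35)*(-35 + 28)) = √(1296 + (⅓)*(-1/35)*(-7)) = √(1296 + 1/15) = √(19441/15) = √291615/15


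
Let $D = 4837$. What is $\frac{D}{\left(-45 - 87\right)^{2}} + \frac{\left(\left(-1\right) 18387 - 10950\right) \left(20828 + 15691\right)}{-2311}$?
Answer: $\frac{18667351280179}{40266864} \approx 4.6359 \cdot 10^{5}$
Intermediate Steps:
$\frac{D}{\left(-45 - 87\right)^{2}} + \frac{\left(\left(-1\right) 18387 - 10950\right) \left(20828 + 15691\right)}{-2311} = \frac{4837}{\left(-45 - 87\right)^{2}} + \frac{\left(\left(-1\right) 18387 - 10950\right) \left(20828 + 15691\right)}{-2311} = \frac{4837}{\left(-132\right)^{2}} + \left(-18387 - 10950\right) 36519 \left(- \frac{1}{2311}\right) = \frac{4837}{17424} + \left(-29337\right) 36519 \left(- \frac{1}{2311}\right) = 4837 \cdot \frac{1}{17424} - - \frac{1071357903}{2311} = \frac{4837}{17424} + \frac{1071357903}{2311} = \frac{18667351280179}{40266864}$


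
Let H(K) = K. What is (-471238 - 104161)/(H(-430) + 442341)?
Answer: -575399/441911 ≈ -1.3021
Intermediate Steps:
(-471238 - 104161)/(H(-430) + 442341) = (-471238 - 104161)/(-430 + 442341) = -575399/441911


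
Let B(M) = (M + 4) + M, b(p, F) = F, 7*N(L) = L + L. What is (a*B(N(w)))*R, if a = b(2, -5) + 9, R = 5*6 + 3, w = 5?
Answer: 6336/7 ≈ 905.14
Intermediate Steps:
N(L) = 2*L/7 (N(L) = (L + L)/7 = (2*L)/7 = 2*L/7)
B(M) = 4 + 2*M (B(M) = (4 + M) + M = 4 + 2*M)
R = 33 (R = 30 + 3 = 33)
a = 4 (a = -5 + 9 = 4)
(a*B(N(w)))*R = (4*(4 + 2*((2/7)*5)))*33 = (4*(4 + 2*(10/7)))*33 = (4*(4 + 20/7))*33 = (4*(48/7))*33 = (192/7)*33 = 6336/7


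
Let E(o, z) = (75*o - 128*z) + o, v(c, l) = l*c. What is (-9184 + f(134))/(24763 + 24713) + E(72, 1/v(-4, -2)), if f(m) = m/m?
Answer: 89977291/16492 ≈ 5455.8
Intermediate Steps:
v(c, l) = c*l
E(o, z) = -128*z + 76*o (E(o, z) = (-128*z + 75*o) + o = -128*z + 76*o)
f(m) = 1
(-9184 + f(134))/(24763 + 24713) + E(72, 1/v(-4, -2)) = (-9184 + 1)/(24763 + 24713) + (-128/((-4*(-2))) + 76*72) = -9183/49476 + (-128/8 + 5472) = -9183*1/49476 + (-128*⅛ + 5472) = -3061/16492 + (-16 + 5472) = -3061/16492 + 5456 = 89977291/16492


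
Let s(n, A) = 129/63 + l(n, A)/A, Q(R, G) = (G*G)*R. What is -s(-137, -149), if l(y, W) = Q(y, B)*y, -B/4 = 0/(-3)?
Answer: -43/21 ≈ -2.0476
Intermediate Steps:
B = 0 (B = -0/(-3) = -0*(-1)/3 = -4*0 = 0)
Q(R, G) = R*G² (Q(R, G) = G²*R = R*G²)
l(y, W) = 0 (l(y, W) = (y*0²)*y = (y*0)*y = 0*y = 0)
s(n, A) = 43/21 (s(n, A) = 129/63 + 0/A = 129*(1/63) + 0 = 43/21 + 0 = 43/21)
-s(-137, -149) = -1*43/21 = -43/21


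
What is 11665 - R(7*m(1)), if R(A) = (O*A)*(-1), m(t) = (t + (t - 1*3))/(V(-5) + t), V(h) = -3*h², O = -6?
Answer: 431584/37 ≈ 11664.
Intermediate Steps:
m(t) = (-3 + 2*t)/(-75 + t) (m(t) = (t + (t - 1*3))/(-3*(-5)² + t) = (t + (t - 3))/(-3*25 + t) = (t + (-3 + t))/(-75 + t) = (-3 + 2*t)/(-75 + t))
R(A) = 6*A (R(A) = -6*A*(-1) = 6*A)
11665 - R(7*m(1)) = 11665 - 6*7*((-3 + 2*1)/(-75 + 1)) = 11665 - 6*7*((-3 + 2)/(-74)) = 11665 - 6*7*(-1/74*(-1)) = 11665 - 6*7*(1/74) = 11665 - 6*7/74 = 11665 - 1*21/37 = 11665 - 21/37 = 431584/37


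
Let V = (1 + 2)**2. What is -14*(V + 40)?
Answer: -686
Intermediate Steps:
V = 9 (V = 3**2 = 9)
-14*(V + 40) = -14*(9 + 40) = -14*49 = -686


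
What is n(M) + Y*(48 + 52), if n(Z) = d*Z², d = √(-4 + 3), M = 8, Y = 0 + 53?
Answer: 5300 + 64*I ≈ 5300.0 + 64.0*I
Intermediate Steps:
Y = 53
d = I (d = √(-1) = I ≈ 1.0*I)
n(Z) = I*Z²
n(M) + Y*(48 + 52) = I*8² + 53*(48 + 52) = I*64 + 53*100 = 64*I + 5300 = 5300 + 64*I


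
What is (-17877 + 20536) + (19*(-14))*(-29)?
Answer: 10373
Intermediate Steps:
(-17877 + 20536) + (19*(-14))*(-29) = 2659 - 266*(-29) = 2659 + 7714 = 10373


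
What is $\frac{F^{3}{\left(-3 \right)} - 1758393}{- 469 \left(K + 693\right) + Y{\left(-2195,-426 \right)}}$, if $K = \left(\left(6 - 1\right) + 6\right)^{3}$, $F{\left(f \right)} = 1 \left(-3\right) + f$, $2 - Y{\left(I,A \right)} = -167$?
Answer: $\frac{1758609}{949087} \approx 1.8529$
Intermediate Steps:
$Y{\left(I,A \right)} = 169$ ($Y{\left(I,A \right)} = 2 - -167 = 2 + 167 = 169$)
$F{\left(f \right)} = -3 + f$
$K = 1331$ ($K = \left(5 + 6\right)^{3} = 11^{3} = 1331$)
$\frac{F^{3}{\left(-3 \right)} - 1758393}{- 469 \left(K + 693\right) + Y{\left(-2195,-426 \right)}} = \frac{\left(-3 - 3\right)^{3} - 1758393}{- 469 \left(1331 + 693\right) + 169} = \frac{\left(-6\right)^{3} - 1758393}{\left(-469\right) 2024 + 169} = \frac{-216 - 1758393}{-949256 + 169} = - \frac{1758609}{-949087} = \left(-1758609\right) \left(- \frac{1}{949087}\right) = \frac{1758609}{949087}$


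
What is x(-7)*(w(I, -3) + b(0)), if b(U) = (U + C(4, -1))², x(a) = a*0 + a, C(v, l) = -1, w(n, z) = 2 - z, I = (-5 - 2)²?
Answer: -42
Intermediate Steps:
I = 49 (I = (-7)² = 49)
x(a) = a (x(a) = 0 + a = a)
b(U) = (-1 + U)² (b(U) = (U - 1)² = (-1 + U)²)
x(-7)*(w(I, -3) + b(0)) = -7*((2 - 1*(-3)) + (-1 + 0)²) = -7*((2 + 3) + (-1)²) = -7*(5 + 1) = -7*6 = -42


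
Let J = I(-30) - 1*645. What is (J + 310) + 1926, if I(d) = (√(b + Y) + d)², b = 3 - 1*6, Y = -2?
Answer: 2486 - 60*I*√5 ≈ 2486.0 - 134.16*I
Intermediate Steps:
b = -3 (b = 3 - 6 = -3)
I(d) = (d + I*√5)² (I(d) = (√(-3 - 2) + d)² = (√(-5) + d)² = (I*√5 + d)² = (d + I*√5)²)
J = -645 + (-30 + I*√5)² (J = (-30 + I*√5)² - 1*645 = (-30 + I*√5)² - 645 = -645 + (-30 + I*√5)² ≈ 250.0 - 134.16*I)
(J + 310) + 1926 = ((250 - 60*I*√5) + 310) + 1926 = (560 - 60*I*√5) + 1926 = 2486 - 60*I*√5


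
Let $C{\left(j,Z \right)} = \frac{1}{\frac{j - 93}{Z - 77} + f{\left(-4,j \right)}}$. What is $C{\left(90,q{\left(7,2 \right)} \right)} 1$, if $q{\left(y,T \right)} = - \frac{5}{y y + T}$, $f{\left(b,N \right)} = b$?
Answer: $- \frac{3932}{15575} \approx -0.25246$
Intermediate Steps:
$q{\left(y,T \right)} = - \frac{5}{T + y^{2}}$ ($q{\left(y,T \right)} = - \frac{5}{y^{2} + T} = - \frac{5}{T + y^{2}}$)
$C{\left(j,Z \right)} = \frac{1}{-4 + \frac{-93 + j}{-77 + Z}}$ ($C{\left(j,Z \right)} = \frac{1}{\frac{j - 93}{Z - 77} - 4} = \frac{1}{\frac{-93 + j}{-77 + Z} - 4} = \frac{1}{-4 + \frac{-93 + j}{-77 + Z}}$)
$C{\left(90,q{\left(7,2 \right)} \right)} 1 = \frac{-77 - \frac{5}{2 + 7^{2}}}{215 + 90 - 4 \left(- \frac{5}{2 + 7^{2}}\right)} 1 = \frac{-77 - \frac{5}{2 + 49}}{215 + 90 - 4 \left(- \frac{5}{2 + 49}\right)} 1 = \frac{-77 - \frac{5}{51}}{215 + 90 - 4 \left(- \frac{5}{51}\right)} 1 = \frac{-77 - \frac{5}{51}}{215 + 90 - 4 \left(\left(-5\right) \frac{1}{51}\right)} 1 = \frac{-77 - \frac{5}{51}}{215 + 90 - - \frac{20}{51}} \cdot 1 = \frac{1}{215 + 90 + \frac{20}{51}} \left(- \frac{3932}{51}\right) 1 = \frac{1}{\frac{15575}{51}} \left(- \frac{3932}{51}\right) 1 = \frac{51}{15575} \left(- \frac{3932}{51}\right) 1 = \left(- \frac{3932}{15575}\right) 1 = - \frac{3932}{15575}$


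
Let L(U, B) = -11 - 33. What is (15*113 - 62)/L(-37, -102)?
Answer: -1633/44 ≈ -37.114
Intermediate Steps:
L(U, B) = -44
(15*113 - 62)/L(-37, -102) = (15*113 - 62)/(-44) = (1695 - 62)*(-1/44) = 1633*(-1/44) = -1633/44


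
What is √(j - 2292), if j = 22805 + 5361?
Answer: √25874 ≈ 160.85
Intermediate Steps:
j = 28166
√(j - 2292) = √(28166 - 2292) = √25874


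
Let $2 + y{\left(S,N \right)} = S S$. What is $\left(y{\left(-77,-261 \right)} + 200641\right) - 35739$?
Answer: $170829$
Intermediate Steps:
$y{\left(S,N \right)} = -2 + S^{2}$ ($y{\left(S,N \right)} = -2 + S S = -2 + S^{2}$)
$\left(y{\left(-77,-261 \right)} + 200641\right) - 35739 = \left(\left(-2 + \left(-77\right)^{2}\right) + 200641\right) - 35739 = \left(\left(-2 + 5929\right) + 200641\right) - 35739 = \left(5927 + 200641\right) - 35739 = 206568 - 35739 = 170829$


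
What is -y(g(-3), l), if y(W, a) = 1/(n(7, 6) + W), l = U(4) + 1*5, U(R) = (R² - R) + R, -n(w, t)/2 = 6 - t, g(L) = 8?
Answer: -⅛ ≈ -0.12500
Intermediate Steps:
n(w, t) = -12 + 2*t (n(w, t) = -2*(6 - t) = -12 + 2*t)
U(R) = R²
l = 21 (l = 4² + 1*5 = 16 + 5 = 21)
y(W, a) = 1/W (y(W, a) = 1/((-12 + 2*6) + W) = 1/((-12 + 12) + W) = 1/(0 + W) = 1/W)
-y(g(-3), l) = -1/8 = -1*⅛ = -⅛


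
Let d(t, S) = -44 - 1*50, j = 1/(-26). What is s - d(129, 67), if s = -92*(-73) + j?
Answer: 177059/26 ≈ 6810.0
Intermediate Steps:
j = -1/26 ≈ -0.038462
d(t, S) = -94 (d(t, S) = -44 - 50 = -94)
s = 174615/26 (s = -92*(-73) - 1/26 = 6716 - 1/26 = 174615/26 ≈ 6716.0)
s - d(129, 67) = 174615/26 - 1*(-94) = 174615/26 + 94 = 177059/26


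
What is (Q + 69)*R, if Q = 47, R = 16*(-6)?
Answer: -11136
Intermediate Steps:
R = -96
(Q + 69)*R = (47 + 69)*(-96) = 116*(-96) = -11136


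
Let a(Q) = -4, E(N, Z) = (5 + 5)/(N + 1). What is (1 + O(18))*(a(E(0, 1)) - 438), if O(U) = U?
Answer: -8398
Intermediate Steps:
E(N, Z) = 10/(1 + N)
(1 + O(18))*(a(E(0, 1)) - 438) = (1 + 18)*(-4 - 438) = 19*(-442) = -8398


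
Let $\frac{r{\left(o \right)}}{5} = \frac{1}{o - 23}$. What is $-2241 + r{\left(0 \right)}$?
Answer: $- \frac{51548}{23} \approx -2241.2$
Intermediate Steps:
$r{\left(o \right)} = \frac{5}{-23 + o}$ ($r{\left(o \right)} = \frac{5}{o - 23} = \frac{5}{-23 + o}$)
$-2241 + r{\left(0 \right)} = -2241 + \frac{5}{-23 + 0} = -2241 + \frac{5}{-23} = -2241 + 5 \left(- \frac{1}{23}\right) = -2241 - \frac{5}{23} = - \frac{51548}{23}$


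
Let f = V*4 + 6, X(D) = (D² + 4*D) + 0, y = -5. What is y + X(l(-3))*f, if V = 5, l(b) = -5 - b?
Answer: -109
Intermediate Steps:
X(D) = D² + 4*D
f = 26 (f = 5*4 + 6 = 20 + 6 = 26)
y + X(l(-3))*f = -5 + ((-5 - 1*(-3))*(4 + (-5 - 1*(-3))))*26 = -5 + ((-5 + 3)*(4 + (-5 + 3)))*26 = -5 - 2*(4 - 2)*26 = -5 - 2*2*26 = -5 - 4*26 = -5 - 104 = -109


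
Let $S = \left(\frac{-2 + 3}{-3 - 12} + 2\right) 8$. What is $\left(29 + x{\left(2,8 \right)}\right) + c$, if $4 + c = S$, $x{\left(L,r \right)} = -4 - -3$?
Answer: $\frac{592}{15} \approx 39.467$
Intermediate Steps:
$x{\left(L,r \right)} = -1$ ($x{\left(L,r \right)} = -4 + 3 = -1$)
$S = \frac{232}{15}$ ($S = \left(1 \frac{1}{-3 - 12} + 2\right) 8 = \left(1 \frac{1}{-15} + 2\right) 8 = \left(1 \left(- \frac{1}{15}\right) + 2\right) 8 = \left(- \frac{1}{15} + 2\right) 8 = \frac{29}{15} \cdot 8 = \frac{232}{15} \approx 15.467$)
$c = \frac{172}{15}$ ($c = -4 + \frac{232}{15} = \frac{172}{15} \approx 11.467$)
$\left(29 + x{\left(2,8 \right)}\right) + c = \left(29 - 1\right) + \frac{172}{15} = 28 + \frac{172}{15} = \frac{592}{15}$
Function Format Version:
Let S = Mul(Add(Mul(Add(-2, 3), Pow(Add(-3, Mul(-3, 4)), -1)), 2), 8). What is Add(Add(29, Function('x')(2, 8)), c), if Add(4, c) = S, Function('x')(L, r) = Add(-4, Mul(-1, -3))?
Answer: Rational(592, 15) ≈ 39.467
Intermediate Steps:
Function('x')(L, r) = -1 (Function('x')(L, r) = Add(-4, 3) = -1)
S = Rational(232, 15) (S = Mul(Add(Mul(1, Pow(Add(-3, -12), -1)), 2), 8) = Mul(Add(Mul(1, Pow(-15, -1)), 2), 8) = Mul(Add(Mul(1, Rational(-1, 15)), 2), 8) = Mul(Add(Rational(-1, 15), 2), 8) = Mul(Rational(29, 15), 8) = Rational(232, 15) ≈ 15.467)
c = Rational(172, 15) (c = Add(-4, Rational(232, 15)) = Rational(172, 15) ≈ 11.467)
Add(Add(29, Function('x')(2, 8)), c) = Add(Add(29, -1), Rational(172, 15)) = Add(28, Rational(172, 15)) = Rational(592, 15)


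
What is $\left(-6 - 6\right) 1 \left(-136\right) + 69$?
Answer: $1701$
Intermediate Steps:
$\left(-6 - 6\right) 1 \left(-136\right) + 69 = \left(-12\right) 1 \left(-136\right) + 69 = \left(-12\right) \left(-136\right) + 69 = 1632 + 69 = 1701$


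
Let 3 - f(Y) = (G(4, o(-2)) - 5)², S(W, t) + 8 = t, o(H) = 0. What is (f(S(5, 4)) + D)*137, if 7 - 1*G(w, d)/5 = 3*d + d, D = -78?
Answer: -133575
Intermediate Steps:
G(w, d) = 35 - 20*d (G(w, d) = 35 - 5*(3*d + d) = 35 - 20*d)
S(W, t) = -8 + t
f(Y) = -897 (f(Y) = 3 - ((35 - 20*0) - 5)² = 3 - ((35 + 0) - 5)² = 3 - (35 - 5)² = 3 - 1*30² = 3 - 1*900 = 3 - 900 = -897)
(f(S(5, 4)) + D)*137 = (-897 - 78)*137 = -975*137 = -133575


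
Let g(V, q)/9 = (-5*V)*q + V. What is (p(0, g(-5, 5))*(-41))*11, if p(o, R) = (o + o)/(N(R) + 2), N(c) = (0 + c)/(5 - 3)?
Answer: 0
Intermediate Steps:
g(V, q) = 9*V - 45*V*q (g(V, q) = 9*((-5*V)*q + V) = 9*(-5*V*q + V) = 9*(V - 5*V*q) = 9*V - 45*V*q)
N(c) = c/2
p(o, R) = 2*o/(2 + R/2) (p(o, R) = (o + o)/(R/2 + 2) = (2*o)/(2 + R/2) = 2*o/(2 + R/2))
(p(0, g(-5, 5))*(-41))*11 = ((4*0/(4 + 9*(-5)*(1 - 5*5)))*(-41))*11 = ((4*0/(4 + 9*(-5)*(1 - 25)))*(-41))*11 = ((4*0/(4 + 9*(-5)*(-24)))*(-41))*11 = ((4*0/(4 + 1080))*(-41))*11 = ((4*0/1084)*(-41))*11 = ((4*0*(1/1084))*(-41))*11 = (0*(-41))*11 = 0*11 = 0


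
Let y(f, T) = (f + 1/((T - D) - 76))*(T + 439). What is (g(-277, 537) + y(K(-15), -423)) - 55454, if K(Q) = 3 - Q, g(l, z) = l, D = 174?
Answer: -37313155/673 ≈ -55443.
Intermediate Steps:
y(f, T) = (439 + T)*(f + 1/(-250 + T)) (y(f, T) = (f + 1/((T - 1*174) - 76))*(T + 439) = (f + 1/((T - 174) - 76))*(439 + T) = (f + 1/((-174 + T) - 76))*(439 + T) = (f + 1/(-250 + T))*(439 + T) = (439 + T)*(f + 1/(-250 + T)))
(g(-277, 537) + y(K(-15), -423)) - 55454 = (-277 + (-439 - 1*(-423) + 109750*(3 - 1*(-15)) - 1*(3 - 1*(-15))*(-423)**2 - 189*(-423)*(3 - 1*(-15)))/(250 - 1*(-423))) - 55454 = (-277 + (-439 + 423 + 109750*(3 + 15) - 1*(3 + 15)*178929 - 189*(-423)*(3 + 15))/(250 + 423)) - 55454 = (-277 + (-439 + 423 + 109750*18 - 1*18*178929 - 189*(-423)*18)/673) - 55454 = (-277 + (-439 + 423 + 1975500 - 3220722 + 1439046)/673) - 55454 = (-277 + (1/673)*193808) - 55454 = (-277 + 193808/673) - 55454 = 7387/673 - 55454 = -37313155/673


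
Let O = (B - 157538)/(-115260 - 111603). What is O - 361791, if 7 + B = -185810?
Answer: -82076648278/226863 ≈ -3.6179e+5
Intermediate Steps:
B = -185817 (B = -7 - 185810 = -185817)
O = 343355/226863 (O = (-185817 - 157538)/(-115260 - 111603) = -343355/(-226863) = -343355*(-1/226863) = 343355/226863 ≈ 1.5135)
O - 361791 = 343355/226863 - 361791 = -82076648278/226863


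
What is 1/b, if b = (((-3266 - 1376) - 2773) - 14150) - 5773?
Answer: -1/27338 ≈ -3.6579e-5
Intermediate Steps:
b = -27338 (b = ((-4642 - 2773) - 14150) - 5773 = (-7415 - 14150) - 5773 = -21565 - 5773 = -27338)
1/b = 1/(-27338) = -1/27338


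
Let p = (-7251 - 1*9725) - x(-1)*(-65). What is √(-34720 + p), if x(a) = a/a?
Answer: I*√51631 ≈ 227.22*I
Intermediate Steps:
x(a) = 1
p = -16911 (p = (-7251 - 1*9725) - (-65) = (-7251 - 9725) - 1*(-65) = -16976 + 65 = -16911)
√(-34720 + p) = √(-34720 - 16911) = √(-51631) = I*√51631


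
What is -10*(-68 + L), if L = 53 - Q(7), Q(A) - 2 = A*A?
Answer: 660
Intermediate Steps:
Q(A) = 2 + A² (Q(A) = 2 + A*A = 2 + A²)
L = 2 (L = 53 - (2 + 7²) = 53 - (2 + 49) = 53 - 1*51 = 53 - 51 = 2)
-10*(-68 + L) = -10*(-68 + 2) = -10*(-66) = 660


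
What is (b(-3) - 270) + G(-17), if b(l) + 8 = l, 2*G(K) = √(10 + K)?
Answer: -281 + I*√7/2 ≈ -281.0 + 1.3229*I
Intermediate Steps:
G(K) = √(10 + K)/2
b(l) = -8 + l
(b(-3) - 270) + G(-17) = ((-8 - 3) - 270) + √(10 - 17)/2 = (-11 - 270) + √(-7)/2 = -281 + (I*√7)/2 = -281 + I*√7/2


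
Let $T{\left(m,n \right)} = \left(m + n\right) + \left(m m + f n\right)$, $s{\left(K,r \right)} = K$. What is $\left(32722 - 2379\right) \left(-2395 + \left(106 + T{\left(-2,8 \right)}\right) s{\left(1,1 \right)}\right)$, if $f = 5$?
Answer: $-67937977$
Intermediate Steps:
$T{\left(m,n \right)} = m + m^{2} + 6 n$ ($T{\left(m,n \right)} = \left(m + n\right) + \left(m m + 5 n\right) = \left(m + n\right) + \left(m^{2} + 5 n\right) = m + m^{2} + 6 n$)
$\left(32722 - 2379\right) \left(-2395 + \left(106 + T{\left(-2,8 \right)}\right) s{\left(1,1 \right)}\right) = \left(32722 - 2379\right) \left(-2395 + \left(106 + \left(-2 + \left(-2\right)^{2} + 6 \cdot 8\right)\right) 1\right) = 30343 \left(-2395 + \left(106 + \left(-2 + 4 + 48\right)\right) 1\right) = 30343 \left(-2395 + \left(106 + 50\right) 1\right) = 30343 \left(-2395 + 156 \cdot 1\right) = 30343 \left(-2395 + 156\right) = 30343 \left(-2239\right) = -67937977$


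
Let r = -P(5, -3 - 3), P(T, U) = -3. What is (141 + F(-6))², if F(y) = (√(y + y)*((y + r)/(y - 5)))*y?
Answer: 2401713/121 - 10152*I*√3/11 ≈ 19849.0 - 1598.5*I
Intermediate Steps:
r = 3 (r = -1*(-3) = 3)
F(y) = √2*y^(3/2)*(3 + y)/(-5 + y) (F(y) = (√(y + y)*((y + 3)/(y - 5)))*y = (√(2*y)*((3 + y)/(-5 + y)))*y = ((√2*√y)*((3 + y)/(-5 + y)))*y = (√2*√y*(3 + y)/(-5 + y))*y = √2*y^(3/2)*(3 + y)/(-5 + y))
(141 + F(-6))² = (141 + √2*(-6)^(3/2)*(3 - 6)/(-5 - 6))² = (141 + √2*(-6*I*√6)*(-3)/(-11))² = (141 + √2*(-6*I*√6)*(-1/11)*(-3))² = (141 - 36*I*√3/11)²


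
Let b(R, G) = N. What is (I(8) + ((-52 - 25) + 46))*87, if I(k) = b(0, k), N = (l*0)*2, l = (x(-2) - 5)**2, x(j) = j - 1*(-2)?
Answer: -2697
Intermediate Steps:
x(j) = 2 + j (x(j) = j + 2 = 2 + j)
l = 25 (l = ((2 - 2) - 5)**2 = (0 - 5)**2 = (-5)**2 = 25)
N = 0 (N = (25*0)*2 = 0*2 = 0)
b(R, G) = 0
I(k) = 0
(I(8) + ((-52 - 25) + 46))*87 = (0 + ((-52 - 25) + 46))*87 = (0 + (-77 + 46))*87 = (0 - 31)*87 = -31*87 = -2697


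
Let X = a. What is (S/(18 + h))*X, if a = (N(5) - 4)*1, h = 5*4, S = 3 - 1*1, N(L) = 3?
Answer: -1/19 ≈ -0.052632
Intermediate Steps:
S = 2 (S = 3 - 1 = 2)
h = 20
a = -1 (a = (3 - 4)*1 = -1*1 = -1)
X = -1
(S/(18 + h))*X = (2/(18 + 20))*(-1) = (2/38)*(-1) = (2*(1/38))*(-1) = (1/19)*(-1) = -1/19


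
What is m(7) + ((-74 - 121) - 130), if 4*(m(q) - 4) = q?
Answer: -1277/4 ≈ -319.25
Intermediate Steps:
m(q) = 4 + q/4
m(7) + ((-74 - 121) - 130) = (4 + (¼)*7) + ((-74 - 121) - 130) = (4 + 7/4) + (-195 - 130) = 23/4 - 325 = -1277/4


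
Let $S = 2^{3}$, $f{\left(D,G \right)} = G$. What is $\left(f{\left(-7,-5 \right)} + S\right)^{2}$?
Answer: $9$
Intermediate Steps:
$S = 8$
$\left(f{\left(-7,-5 \right)} + S\right)^{2} = \left(-5 + 8\right)^{2} = 3^{2} = 9$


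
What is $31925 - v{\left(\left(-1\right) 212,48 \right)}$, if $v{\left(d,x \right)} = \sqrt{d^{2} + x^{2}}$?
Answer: $31925 - 4 \sqrt{2953} \approx 31708.0$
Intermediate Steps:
$31925 - v{\left(\left(-1\right) 212,48 \right)} = 31925 - \sqrt{\left(\left(-1\right) 212\right)^{2} + 48^{2}} = 31925 - \sqrt{\left(-212\right)^{2} + 2304} = 31925 - \sqrt{44944 + 2304} = 31925 - \sqrt{47248} = 31925 - 4 \sqrt{2953}$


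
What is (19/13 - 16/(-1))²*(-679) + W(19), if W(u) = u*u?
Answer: -34927182/169 ≈ -2.0667e+5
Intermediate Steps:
W(u) = u²
(19/13 - 16/(-1))²*(-679) + W(19) = (19/13 - 16/(-1))²*(-679) + 19² = (19*(1/13) - 16*(-1))²*(-679) + 361 = (19/13 + 16)²*(-679) + 361 = (227/13)²*(-679) + 361 = (51529/169)*(-679) + 361 = -34988191/169 + 361 = -34927182/169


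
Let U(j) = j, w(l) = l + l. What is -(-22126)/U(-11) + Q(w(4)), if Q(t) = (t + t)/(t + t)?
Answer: -22115/11 ≈ -2010.5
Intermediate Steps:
w(l) = 2*l
Q(t) = 1 (Q(t) = (2*t)/((2*t)) = (2*t)*(1/(2*t)) = 1)
-(-22126)/U(-11) + Q(w(4)) = -(-22126)/(-11) + 1 = -(-22126)*(-1)/11 + 1 = -74*299/11 + 1 = -22126/11 + 1 = -22115/11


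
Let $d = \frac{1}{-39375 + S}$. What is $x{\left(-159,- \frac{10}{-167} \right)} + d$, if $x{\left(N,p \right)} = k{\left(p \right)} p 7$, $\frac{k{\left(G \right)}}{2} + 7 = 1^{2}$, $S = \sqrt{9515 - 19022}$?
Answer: $- \frac{434114228835}{86305607348} - \frac{i \sqrt{9507}}{1550400132} \approx -5.03 - 6.289 \cdot 10^{-8} i$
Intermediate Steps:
$S = i \sqrt{9507}$ ($S = \sqrt{-9507} = i \sqrt{9507} \approx 97.504 i$)
$k{\left(G \right)} = -12$ ($k{\left(G \right)} = -14 + 2 \cdot 1^{2} = -14 + 2 \cdot 1 = -14 + 2 = -12$)
$x{\left(N,p \right)} = - 84 p$ ($x{\left(N,p \right)} = - 12 p 7 = - 84 p$)
$d = \frac{1}{-39375 + i \sqrt{9507}} \approx -2.5397 \cdot 10^{-5} - 6.289 \cdot 10^{-8} i$
$x{\left(-159,- \frac{10}{-167} \right)} + d = - 84 \left(- \frac{10}{-167}\right) - \left(\frac{13125}{516800044} + \frac{i \sqrt{9507}}{1550400132}\right) = - 84 \left(\left(-10\right) \left(- \frac{1}{167}\right)\right) - \left(\frac{13125}{516800044} + \frac{i \sqrt{9507}}{1550400132}\right) = \left(-84\right) \frac{10}{167} - \left(\frac{13125}{516800044} + \frac{i \sqrt{9507}}{1550400132}\right) = - \frac{840}{167} - \left(\frac{13125}{516800044} + \frac{i \sqrt{9507}}{1550400132}\right) = - \frac{434114228835}{86305607348} - \frac{i \sqrt{9507}}{1550400132}$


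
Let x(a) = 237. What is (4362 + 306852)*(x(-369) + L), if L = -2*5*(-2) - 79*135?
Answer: -3239115312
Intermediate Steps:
L = -10645 (L = -10*(-2) - 10665 = 20 - 10665 = -10645)
(4362 + 306852)*(x(-369) + L) = (4362 + 306852)*(237 - 10645) = 311214*(-10408) = -3239115312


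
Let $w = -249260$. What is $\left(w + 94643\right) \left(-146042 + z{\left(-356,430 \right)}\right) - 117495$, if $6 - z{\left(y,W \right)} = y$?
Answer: $22524487065$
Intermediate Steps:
$z{\left(y,W \right)} = 6 - y$
$\left(w + 94643\right) \left(-146042 + z{\left(-356,430 \right)}\right) - 117495 = \left(-249260 + 94643\right) \left(-146042 + \left(6 - -356\right)\right) - 117495 = - 154617 \left(-146042 + \left(6 + 356\right)\right) - 117495 = - 154617 \left(-146042 + 362\right) - 117495 = \left(-154617\right) \left(-145680\right) - 117495 = 22524604560 - 117495 = 22524487065$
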